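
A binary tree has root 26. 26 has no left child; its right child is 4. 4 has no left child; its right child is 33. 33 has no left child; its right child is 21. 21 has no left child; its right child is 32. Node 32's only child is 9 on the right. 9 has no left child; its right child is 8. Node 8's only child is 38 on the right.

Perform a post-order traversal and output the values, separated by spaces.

Post-order visits the left subtree, then the right subtree, then the node.
At 26: no left child.
At 26: go right to 4.
  At 4: no left child.
  At 4: go right to 33.
    At 33: no left child.
    At 33: go right to 21.
      At 21: no left child.
      At 21: go right to 32.
        At 32: no left child.
        At 32: go right to 9.
          At 9: no left child.
          At 9: go right to 8.
            At 8: no left child.
            At 8: go right to 38.
              38 is a leaf — visit 38.
            Visit 8.
          Visit 9.
        Visit 32.
      Visit 21.
    Visit 33.
  Visit 4.
Visit 26.

38 8 9 32 21 33 4 26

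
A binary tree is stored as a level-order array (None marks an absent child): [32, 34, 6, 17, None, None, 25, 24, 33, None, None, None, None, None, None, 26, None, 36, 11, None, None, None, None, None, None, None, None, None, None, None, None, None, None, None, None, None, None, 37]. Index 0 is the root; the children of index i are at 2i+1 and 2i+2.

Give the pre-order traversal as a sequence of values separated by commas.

Pre-order visits the node, then its left subtree, then its right subtree.
Visit 32.
At 32: go left to 34.
  Visit 34.
  At 34: go left to 17.
    Visit 17.
    At 17: go left to 24.
      Visit 24.
      At 24: go left to 26.
        26 is a leaf — visit 26.
      At 24: no right child.
    At 17: go right to 33.
      Visit 33.
      At 33: go left to 36.
        36 is a leaf — visit 36.
      At 33: go right to 11.
        Visit 11.
        At 11: go left to 37.
          37 is a leaf — visit 37.
        At 11: no right child.
  At 34: no right child.
At 32: go right to 6.
  Visit 6.
  At 6: no left child.
  At 6: go right to 25.
    25 is a leaf — visit 25.

32, 34, 17, 24, 26, 33, 36, 11, 37, 6, 25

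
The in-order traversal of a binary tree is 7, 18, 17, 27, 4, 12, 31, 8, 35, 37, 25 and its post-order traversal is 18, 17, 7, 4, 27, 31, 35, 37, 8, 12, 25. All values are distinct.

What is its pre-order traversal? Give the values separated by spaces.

25 12 27 7 17 18 4 8 31 37 35

The last element of post-order is the root; it splits in-order into left and right subtrees.
Root 25: left subtree has 10 nodes {7, 18, 17, 27, 4, 12, 31, 8, 35, 37}, right has 0 { }.
  Root 12: left subtree has 5 nodes {7, 18, 17, 27, 4}, right has 4 {31, 8, 35, 37}.
    Root 27: left subtree has 3 nodes {7, 18, 17}, right has 1 {4}.
      Root 7: left subtree has 0 nodes { }, right has 2 {18, 17}.
        Root 17: left subtree has 1 node {18}, right has 0 { }.
    Root 8: left subtree has 1 node {31}, right has 2 {35, 37}.
      Root 37: left subtree has 1 node {35}, right has 0 { }.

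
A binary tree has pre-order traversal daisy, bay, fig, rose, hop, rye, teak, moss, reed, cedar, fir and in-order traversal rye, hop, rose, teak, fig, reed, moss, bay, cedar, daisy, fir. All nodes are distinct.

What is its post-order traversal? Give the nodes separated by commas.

rye, hop, teak, rose, reed, moss, fig, cedar, bay, fir, daisy

The first element of pre-order is the root; it splits in-order into left and right subtrees.
Root daisy: left subtree has 9 nodes {rye, hop, rose, teak, fig, reed, moss, bay, cedar}, right has 1 {fir}.
  Root bay: left subtree has 7 nodes {rye, hop, rose, teak, fig, reed, moss}, right has 1 {cedar}.
    Root fig: left subtree has 4 nodes {rye, hop, rose, teak}, right has 2 {reed, moss}.
      Root rose: left subtree has 2 nodes {rye, hop}, right has 1 {teak}.
        Root hop: left subtree has 1 node {rye}, right has 0 { }.
      Root moss: left subtree has 1 node {reed}, right has 0 { }.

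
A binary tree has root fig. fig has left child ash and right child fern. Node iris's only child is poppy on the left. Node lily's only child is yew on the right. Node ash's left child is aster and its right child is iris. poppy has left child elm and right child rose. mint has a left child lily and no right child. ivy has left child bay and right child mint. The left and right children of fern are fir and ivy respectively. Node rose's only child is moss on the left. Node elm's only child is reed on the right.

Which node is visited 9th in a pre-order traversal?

Pre-order visits the node, then its left subtree, then its right subtree.
Visit fig.
At fig: go left to ash.
  Visit ash.
  At ash: go left to aster.
    aster is a leaf — visit aster.
  At ash: go right to iris.
    Visit iris.
    At iris: go left to poppy.
      Visit poppy.
      At poppy: go left to elm.
        Visit elm.
        At elm: no left child.
        At elm: go right to reed.
          reed is a leaf — visit reed.
      At poppy: go right to rose.
        Visit rose.
        At rose: go left to moss.
          moss is a leaf — visit moss.
        At rose: no right child.
    At iris: no right child.
At fig: go right to fern.
  Visit fern.
  At fern: go left to fir.
    fir is a leaf — visit fir.
  At fern: go right to ivy.
    Visit ivy.
    At ivy: go left to bay.
      bay is a leaf — visit bay.
    At ivy: go right to mint.
      Visit mint.
      At mint: go left to lily.
        Visit lily.
        At lily: no left child.
        At lily: go right to yew.
          yew is a leaf — visit yew.
      At mint: no right child.
Full pre-order sequence: fig, ash, aster, iris, poppy, elm, reed, rose, moss, fern, fir, ivy, bay, mint, lily, yew.

moss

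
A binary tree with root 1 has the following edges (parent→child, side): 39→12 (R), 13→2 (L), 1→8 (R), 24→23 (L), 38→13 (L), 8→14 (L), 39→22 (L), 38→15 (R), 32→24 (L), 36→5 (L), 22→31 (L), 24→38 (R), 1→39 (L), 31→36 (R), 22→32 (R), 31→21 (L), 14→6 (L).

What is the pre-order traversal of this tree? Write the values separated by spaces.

Pre-order visits the node, then its left subtree, then its right subtree.
Visit 1.
At 1: go left to 39.
  Visit 39.
  At 39: go left to 22.
    Visit 22.
    At 22: go left to 31.
      Visit 31.
      At 31: go left to 21.
        21 is a leaf — visit 21.
      At 31: go right to 36.
        Visit 36.
        At 36: go left to 5.
          5 is a leaf — visit 5.
        At 36: no right child.
    At 22: go right to 32.
      Visit 32.
      At 32: go left to 24.
        Visit 24.
        At 24: go left to 23.
          23 is a leaf — visit 23.
        At 24: go right to 38.
          Visit 38.
          At 38: go left to 13.
            Visit 13.
            At 13: go left to 2.
              2 is a leaf — visit 2.
            At 13: no right child.
          At 38: go right to 15.
            15 is a leaf — visit 15.
      At 32: no right child.
  At 39: go right to 12.
    12 is a leaf — visit 12.
At 1: go right to 8.
  Visit 8.
  At 8: go left to 14.
    Visit 14.
    At 14: go left to 6.
      6 is a leaf — visit 6.
    At 14: no right child.
  At 8: no right child.

1 39 22 31 21 36 5 32 24 23 38 13 2 15 12 8 14 6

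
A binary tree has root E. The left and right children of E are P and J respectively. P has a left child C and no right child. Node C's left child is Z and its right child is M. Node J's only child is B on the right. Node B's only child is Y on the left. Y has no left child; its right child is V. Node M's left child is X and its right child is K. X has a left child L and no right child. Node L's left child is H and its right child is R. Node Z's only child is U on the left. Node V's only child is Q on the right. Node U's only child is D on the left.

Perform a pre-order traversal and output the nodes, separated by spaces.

E P C Z U D M X L H R K J B Y V Q

Pre-order visits the node, then its left subtree, then its right subtree.
Visit E.
At E: go left to P.
  Visit P.
  At P: go left to C.
    Visit C.
    At C: go left to Z.
      Visit Z.
      At Z: go left to U.
        Visit U.
        At U: go left to D.
          D is a leaf — visit D.
        At U: no right child.
      At Z: no right child.
    At C: go right to M.
      Visit M.
      At M: go left to X.
        Visit X.
        At X: go left to L.
          Visit L.
          At L: go left to H.
            H is a leaf — visit H.
          At L: go right to R.
            R is a leaf — visit R.
        At X: no right child.
      At M: go right to K.
        K is a leaf — visit K.
  At P: no right child.
At E: go right to J.
  Visit J.
  At J: no left child.
  At J: go right to B.
    Visit B.
    At B: go left to Y.
      Visit Y.
      At Y: no left child.
      At Y: go right to V.
        Visit V.
        At V: no left child.
        At V: go right to Q.
          Q is a leaf — visit Q.
    At B: no right child.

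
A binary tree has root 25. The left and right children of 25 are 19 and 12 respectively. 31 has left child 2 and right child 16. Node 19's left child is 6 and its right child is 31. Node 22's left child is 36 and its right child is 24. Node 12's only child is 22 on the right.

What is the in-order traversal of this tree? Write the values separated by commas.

In-order visits the left subtree, then the node, then the right subtree.
At 25: go left to 19.
  At 19: go left to 6.
    6 is a leaf — visit 6.
  Visit 19.
  At 19: go right to 31.
    At 31: go left to 2.
      2 is a leaf — visit 2.
    Visit 31.
    At 31: go right to 16.
      16 is a leaf — visit 16.
Visit 25.
At 25: go right to 12.
  At 12: no left child.
  Visit 12.
  At 12: go right to 22.
    At 22: go left to 36.
      36 is a leaf — visit 36.
    Visit 22.
    At 22: go right to 24.
      24 is a leaf — visit 24.

6, 19, 2, 31, 16, 25, 12, 36, 22, 24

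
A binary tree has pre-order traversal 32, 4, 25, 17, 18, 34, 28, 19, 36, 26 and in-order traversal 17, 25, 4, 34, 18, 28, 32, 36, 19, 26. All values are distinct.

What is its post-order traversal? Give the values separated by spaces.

The first element of pre-order is the root; it splits in-order into left and right subtrees.
Root 32: left subtree has 6 nodes {17, 25, 4, 34, 18, 28}, right has 3 {36, 19, 26}.
  Root 4: left subtree has 2 nodes {17, 25}, right has 3 {34, 18, 28}.
    Root 25: left subtree has 1 node {17}, right has 0 { }.
    Root 18: left subtree has 1 node {34}, right has 1 {28}.
  Root 19: left subtree has 1 node {36}, right has 1 {26}.

17 25 34 28 18 4 36 26 19 32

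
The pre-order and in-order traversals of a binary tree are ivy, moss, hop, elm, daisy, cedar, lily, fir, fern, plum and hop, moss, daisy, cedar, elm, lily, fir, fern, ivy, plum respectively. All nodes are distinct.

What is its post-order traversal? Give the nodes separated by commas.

The first element of pre-order is the root; it splits in-order into left and right subtrees.
Root ivy: left subtree has 8 nodes {hop, moss, daisy, cedar, elm, lily, fir, fern}, right has 1 {plum}.
  Root moss: left subtree has 1 node {hop}, right has 6 {daisy, cedar, elm, lily, fir, fern}.
    Root elm: left subtree has 2 nodes {daisy, cedar}, right has 3 {lily, fir, fern}.
      Root daisy: left subtree has 0 nodes { }, right has 1 {cedar}.
      Root lily: left subtree has 0 nodes { }, right has 2 {fir, fern}.
        Root fir: left subtree has 0 nodes { }, right has 1 {fern}.

hop, cedar, daisy, fern, fir, lily, elm, moss, plum, ivy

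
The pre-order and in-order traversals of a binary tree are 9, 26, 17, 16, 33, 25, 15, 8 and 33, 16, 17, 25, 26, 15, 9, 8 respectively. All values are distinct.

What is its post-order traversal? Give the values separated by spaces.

The first element of pre-order is the root; it splits in-order into left and right subtrees.
Root 9: left subtree has 6 nodes {33, 16, 17, 25, 26, 15}, right has 1 {8}.
  Root 26: left subtree has 4 nodes {33, 16, 17, 25}, right has 1 {15}.
    Root 17: left subtree has 2 nodes {33, 16}, right has 1 {25}.
      Root 16: left subtree has 1 node {33}, right has 0 { }.

33 16 25 17 15 26 8 9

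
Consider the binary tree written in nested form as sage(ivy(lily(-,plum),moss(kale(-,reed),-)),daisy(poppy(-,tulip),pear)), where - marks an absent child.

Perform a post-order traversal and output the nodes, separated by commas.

Post-order visits the left subtree, then the right subtree, then the node.
At sage: go left to ivy.
  At ivy: go left to lily.
    At lily: no left child.
    At lily: go right to plum.
      plum is a leaf — visit plum.
    Visit lily.
  At ivy: go right to moss.
    At moss: go left to kale.
      At kale: no left child.
      At kale: go right to reed.
        reed is a leaf — visit reed.
      Visit kale.
    At moss: no right child.
    Visit moss.
  Visit ivy.
At sage: go right to daisy.
  At daisy: go left to poppy.
    At poppy: no left child.
    At poppy: go right to tulip.
      tulip is a leaf — visit tulip.
    Visit poppy.
  At daisy: go right to pear.
    pear is a leaf — visit pear.
  Visit daisy.
Visit sage.

plum, lily, reed, kale, moss, ivy, tulip, poppy, pear, daisy, sage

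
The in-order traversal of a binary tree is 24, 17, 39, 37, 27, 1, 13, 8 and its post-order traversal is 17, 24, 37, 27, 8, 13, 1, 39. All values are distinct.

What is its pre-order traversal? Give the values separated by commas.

39, 24, 17, 1, 27, 37, 13, 8

The last element of post-order is the root; it splits in-order into left and right subtrees.
Root 39: left subtree has 2 nodes {24, 17}, right has 5 {37, 27, 1, 13, 8}.
  Root 24: left subtree has 0 nodes { }, right has 1 {17}.
  Root 1: left subtree has 2 nodes {37, 27}, right has 2 {13, 8}.
    Root 27: left subtree has 1 node {37}, right has 0 { }.
    Root 13: left subtree has 0 nodes { }, right has 1 {8}.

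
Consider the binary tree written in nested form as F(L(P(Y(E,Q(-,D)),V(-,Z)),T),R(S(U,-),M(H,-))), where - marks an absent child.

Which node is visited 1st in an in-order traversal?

In-order visits the left subtree, then the node, then the right subtree.
At F: go left to L.
  At L: go left to P.
    At P: go left to Y.
      At Y: go left to E.
        E is a leaf — visit E.
      Visit Y.
      At Y: go right to Q.
        At Q: no left child.
        Visit Q.
        At Q: go right to D.
          D is a leaf — visit D.
    Visit P.
    At P: go right to V.
      At V: no left child.
      Visit V.
      At V: go right to Z.
        Z is a leaf — visit Z.
  Visit L.
  At L: go right to T.
    T is a leaf — visit T.
Visit F.
At F: go right to R.
  At R: go left to S.
    At S: go left to U.
      U is a leaf — visit U.
    Visit S.
    At S: no right child.
  Visit R.
  At R: go right to M.
    At M: go left to H.
      H is a leaf — visit H.
    Visit M.
    At M: no right child.
Full in-order sequence: E, Y, Q, D, P, V, Z, L, T, F, U, S, R, H, M.

E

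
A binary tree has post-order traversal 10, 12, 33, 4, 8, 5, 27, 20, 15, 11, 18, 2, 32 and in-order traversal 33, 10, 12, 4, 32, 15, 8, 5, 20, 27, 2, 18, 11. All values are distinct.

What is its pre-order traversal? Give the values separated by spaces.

The last element of post-order is the root; it splits in-order into left and right subtrees.
Root 32: left subtree has 4 nodes {33, 10, 12, 4}, right has 8 {15, 8, 5, 20, 27, 2, 18, 11}.
  Root 4: left subtree has 3 nodes {33, 10, 12}, right has 0 { }.
    Root 33: left subtree has 0 nodes { }, right has 2 {10, 12}.
      Root 12: left subtree has 1 node {10}, right has 0 { }.
  Root 2: left subtree has 5 nodes {15, 8, 5, 20, 27}, right has 2 {18, 11}.
    Root 15: left subtree has 0 nodes { }, right has 4 {8, 5, 20, 27}.
      Root 20: left subtree has 2 nodes {8, 5}, right has 1 {27}.
        Root 5: left subtree has 1 node {8}, right has 0 { }.
    Root 18: left subtree has 0 nodes { }, right has 1 {11}.

32 4 33 12 10 2 15 20 5 8 27 18 11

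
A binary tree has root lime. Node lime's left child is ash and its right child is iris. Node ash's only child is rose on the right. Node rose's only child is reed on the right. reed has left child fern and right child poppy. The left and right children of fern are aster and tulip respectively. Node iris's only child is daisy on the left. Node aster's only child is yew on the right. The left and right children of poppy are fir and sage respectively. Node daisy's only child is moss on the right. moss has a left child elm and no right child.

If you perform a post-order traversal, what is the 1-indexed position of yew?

1

Post-order visits the left subtree, then the right subtree, then the node.
At lime: go left to ash.
  At ash: no left child.
  At ash: go right to rose.
    At rose: no left child.
    At rose: go right to reed.
      At reed: go left to fern.
        At fern: go left to aster.
          At aster: no left child.
          At aster: go right to yew.
            yew is a leaf — visit yew.
          Visit aster.
        At fern: go right to tulip.
          tulip is a leaf — visit tulip.
        Visit fern.
      At reed: go right to poppy.
        At poppy: go left to fir.
          fir is a leaf — visit fir.
        At poppy: go right to sage.
          sage is a leaf — visit sage.
        Visit poppy.
      Visit reed.
    Visit rose.
  Visit ash.
At lime: go right to iris.
  At iris: go left to daisy.
    At daisy: no left child.
    At daisy: go right to moss.
      At moss: go left to elm.
        elm is a leaf — visit elm.
      At moss: no right child.
      Visit moss.
    Visit daisy.
  At iris: no right child.
  Visit iris.
Visit lime.
Full post-order sequence: yew, aster, tulip, fern, fir, sage, poppy, reed, rose, ash, elm, moss, daisy, iris, lime.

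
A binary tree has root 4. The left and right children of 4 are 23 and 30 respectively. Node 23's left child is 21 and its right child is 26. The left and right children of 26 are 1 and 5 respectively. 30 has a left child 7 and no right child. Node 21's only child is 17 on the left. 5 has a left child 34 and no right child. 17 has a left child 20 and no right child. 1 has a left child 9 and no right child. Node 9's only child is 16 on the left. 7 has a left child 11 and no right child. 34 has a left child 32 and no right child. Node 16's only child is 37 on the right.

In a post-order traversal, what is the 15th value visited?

Post-order visits the left subtree, then the right subtree, then the node.
At 4: go left to 23.
  At 23: go left to 21.
    At 21: go left to 17.
      At 17: go left to 20.
        20 is a leaf — visit 20.
      At 17: no right child.
      Visit 17.
    At 21: no right child.
    Visit 21.
  At 23: go right to 26.
    At 26: go left to 1.
      At 1: go left to 9.
        At 9: go left to 16.
          At 16: no left child.
          At 16: go right to 37.
            37 is a leaf — visit 37.
          Visit 16.
        At 9: no right child.
        Visit 9.
      At 1: no right child.
      Visit 1.
    At 26: go right to 5.
      At 5: go left to 34.
        At 34: go left to 32.
          32 is a leaf — visit 32.
        At 34: no right child.
        Visit 34.
      At 5: no right child.
      Visit 5.
    Visit 26.
  Visit 23.
At 4: go right to 30.
  At 30: go left to 7.
    At 7: go left to 11.
      11 is a leaf — visit 11.
    At 7: no right child.
    Visit 7.
  At 30: no right child.
  Visit 30.
Visit 4.
Full post-order sequence: 20, 17, 21, 37, 16, 9, 1, 32, 34, 5, 26, 23, 11, 7, 30, 4.

30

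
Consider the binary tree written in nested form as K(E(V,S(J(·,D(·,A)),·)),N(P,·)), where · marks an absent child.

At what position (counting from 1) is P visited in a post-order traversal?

Post-order visits the left subtree, then the right subtree, then the node.
At K: go left to E.
  At E: go left to V.
    V is a leaf — visit V.
  At E: go right to S.
    At S: go left to J.
      At J: no left child.
      At J: go right to D.
        At D: no left child.
        At D: go right to A.
          A is a leaf — visit A.
        Visit D.
      Visit J.
    At S: no right child.
    Visit S.
  Visit E.
At K: go right to N.
  At N: go left to P.
    P is a leaf — visit P.
  At N: no right child.
  Visit N.
Visit K.
Full post-order sequence: V, A, D, J, S, E, P, N, K.

7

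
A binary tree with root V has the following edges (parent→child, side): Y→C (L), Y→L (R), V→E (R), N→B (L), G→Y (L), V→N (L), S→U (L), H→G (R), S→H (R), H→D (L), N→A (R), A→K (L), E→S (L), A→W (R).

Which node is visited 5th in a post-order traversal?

Post-order visits the left subtree, then the right subtree, then the node.
At V: go left to N.
  At N: go left to B.
    B is a leaf — visit B.
  At N: go right to A.
    At A: go left to K.
      K is a leaf — visit K.
    At A: go right to W.
      W is a leaf — visit W.
    Visit A.
  Visit N.
At V: go right to E.
  At E: go left to S.
    At S: go left to U.
      U is a leaf — visit U.
    At S: go right to H.
      At H: go left to D.
        D is a leaf — visit D.
      At H: go right to G.
        At G: go left to Y.
          At Y: go left to C.
            C is a leaf — visit C.
          At Y: go right to L.
            L is a leaf — visit L.
          Visit Y.
        At G: no right child.
        Visit G.
      Visit H.
    Visit S.
  At E: no right child.
  Visit E.
Visit V.
Full post-order sequence: B, K, W, A, N, U, D, C, L, Y, G, H, S, E, V.

N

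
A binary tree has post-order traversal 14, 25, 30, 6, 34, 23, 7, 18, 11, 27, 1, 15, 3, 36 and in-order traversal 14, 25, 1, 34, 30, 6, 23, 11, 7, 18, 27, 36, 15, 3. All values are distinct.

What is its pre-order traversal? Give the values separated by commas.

36, 1, 25, 14, 27, 11, 23, 34, 6, 30, 18, 7, 3, 15

The last element of post-order is the root; it splits in-order into left and right subtrees.
Root 36: left subtree has 11 nodes {14, 25, 1, 34, 30, 6, 23, 11, 7, 18, 27}, right has 2 {15, 3}.
  Root 1: left subtree has 2 nodes {14, 25}, right has 8 {34, 30, 6, 23, 11, 7, 18, 27}.
    Root 25: left subtree has 1 node {14}, right has 0 { }.
    Root 27: left subtree has 7 nodes {34, 30, 6, 23, 11, 7, 18}, right has 0 { }.
      Root 11: left subtree has 4 nodes {34, 30, 6, 23}, right has 2 {7, 18}.
        Root 23: left subtree has 3 nodes {34, 30, 6}, right has 0 { }.
          Root 34: left subtree has 0 nodes { }, right has 2 {30, 6}.
            Root 6: left subtree has 1 node {30}, right has 0 { }.
        Root 18: left subtree has 1 node {7}, right has 0 { }.
  Root 3: left subtree has 1 node {15}, right has 0 { }.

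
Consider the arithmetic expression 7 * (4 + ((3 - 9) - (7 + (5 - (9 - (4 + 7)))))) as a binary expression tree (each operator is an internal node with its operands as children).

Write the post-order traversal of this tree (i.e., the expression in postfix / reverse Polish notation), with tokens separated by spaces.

7 4 3 9 - 7 5 9 4 7 + - - + - + *

Post-order on an expression tree gives postfix notation: for each operator, emit left operand, right operand, then the operator.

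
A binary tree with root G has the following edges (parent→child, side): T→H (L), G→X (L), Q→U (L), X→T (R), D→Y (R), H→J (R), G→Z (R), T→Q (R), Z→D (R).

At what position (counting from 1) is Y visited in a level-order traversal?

Level-order visits nodes level by level from the root, left to right within each level.
Level 0: G
Level 1: X, Z
Level 2: T, D
Level 3: H, Q, Y
Level 4: J, U
Full level-order sequence: G, X, Z, T, D, H, Q, Y, J, U.

8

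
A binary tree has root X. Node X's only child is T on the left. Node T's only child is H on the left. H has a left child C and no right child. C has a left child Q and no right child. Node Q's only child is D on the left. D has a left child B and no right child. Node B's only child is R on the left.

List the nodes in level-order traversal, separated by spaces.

X T H C Q D B R

Level-order visits nodes level by level from the root, left to right within each level.
Level 0: X
Level 1: T
Level 2: H
Level 3: C
Level 4: Q
Level 5: D
Level 6: B
Level 7: R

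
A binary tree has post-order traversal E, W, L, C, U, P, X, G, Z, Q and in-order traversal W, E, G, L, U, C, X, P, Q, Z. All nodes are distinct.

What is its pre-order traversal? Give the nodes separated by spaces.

Q G W E X U L C P Z

The last element of post-order is the root; it splits in-order into left and right subtrees.
Root Q: left subtree has 8 nodes {W, E, G, L, U, C, X, P}, right has 1 {Z}.
  Root G: left subtree has 2 nodes {W, E}, right has 5 {L, U, C, X, P}.
    Root W: left subtree has 0 nodes { }, right has 1 {E}.
    Root X: left subtree has 3 nodes {L, U, C}, right has 1 {P}.
      Root U: left subtree has 1 node {L}, right has 1 {C}.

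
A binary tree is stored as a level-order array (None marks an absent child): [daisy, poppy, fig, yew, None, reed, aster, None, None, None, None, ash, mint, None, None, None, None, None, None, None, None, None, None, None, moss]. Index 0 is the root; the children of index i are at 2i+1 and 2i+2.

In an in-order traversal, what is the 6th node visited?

reed

In-order visits the left subtree, then the node, then the right subtree.
At daisy: go left to poppy.
  At poppy: go left to yew.
    yew is a leaf — visit yew.
  Visit poppy.
  At poppy: no right child.
Visit daisy.
At daisy: go right to fig.
  At fig: go left to reed.
    At reed: go left to ash.
      At ash: no left child.
      Visit ash.
      At ash: go right to moss.
        moss is a leaf — visit moss.
    Visit reed.
    At reed: go right to mint.
      mint is a leaf — visit mint.
  Visit fig.
  At fig: go right to aster.
    aster is a leaf — visit aster.
Full in-order sequence: yew, poppy, daisy, ash, moss, reed, mint, fig, aster.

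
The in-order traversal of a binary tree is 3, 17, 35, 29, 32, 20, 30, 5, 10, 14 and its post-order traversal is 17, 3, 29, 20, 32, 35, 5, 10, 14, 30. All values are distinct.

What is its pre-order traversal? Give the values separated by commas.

30, 35, 3, 17, 32, 29, 20, 14, 10, 5

The last element of post-order is the root; it splits in-order into left and right subtrees.
Root 30: left subtree has 6 nodes {3, 17, 35, 29, 32, 20}, right has 3 {5, 10, 14}.
  Root 35: left subtree has 2 nodes {3, 17}, right has 3 {29, 32, 20}.
    Root 3: left subtree has 0 nodes { }, right has 1 {17}.
    Root 32: left subtree has 1 node {29}, right has 1 {20}.
  Root 14: left subtree has 2 nodes {5, 10}, right has 0 { }.
    Root 10: left subtree has 1 node {5}, right has 0 { }.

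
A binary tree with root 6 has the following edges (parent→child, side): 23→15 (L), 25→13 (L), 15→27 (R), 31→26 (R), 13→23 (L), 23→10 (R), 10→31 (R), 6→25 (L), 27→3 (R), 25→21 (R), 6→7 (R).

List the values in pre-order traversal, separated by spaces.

6 25 13 23 15 27 3 10 31 26 21 7

Pre-order visits the node, then its left subtree, then its right subtree.
Visit 6.
At 6: go left to 25.
  Visit 25.
  At 25: go left to 13.
    Visit 13.
    At 13: go left to 23.
      Visit 23.
      At 23: go left to 15.
        Visit 15.
        At 15: no left child.
        At 15: go right to 27.
          Visit 27.
          At 27: no left child.
          At 27: go right to 3.
            3 is a leaf — visit 3.
      At 23: go right to 10.
        Visit 10.
        At 10: no left child.
        At 10: go right to 31.
          Visit 31.
          At 31: no left child.
          At 31: go right to 26.
            26 is a leaf — visit 26.
    At 13: no right child.
  At 25: go right to 21.
    21 is a leaf — visit 21.
At 6: go right to 7.
  7 is a leaf — visit 7.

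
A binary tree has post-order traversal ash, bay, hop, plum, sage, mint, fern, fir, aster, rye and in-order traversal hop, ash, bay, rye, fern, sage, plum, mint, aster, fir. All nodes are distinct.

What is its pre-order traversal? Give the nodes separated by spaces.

The last element of post-order is the root; it splits in-order into left and right subtrees.
Root rye: left subtree has 3 nodes {hop, ash, bay}, right has 6 {fern, sage, plum, mint, aster, fir}.
  Root hop: left subtree has 0 nodes { }, right has 2 {ash, bay}.
    Root bay: left subtree has 1 node {ash}, right has 0 { }.
  Root aster: left subtree has 4 nodes {fern, sage, plum, mint}, right has 1 {fir}.
    Root fern: left subtree has 0 nodes { }, right has 3 {sage, plum, mint}.
      Root mint: left subtree has 2 nodes {sage, plum}, right has 0 { }.
        Root sage: left subtree has 0 nodes { }, right has 1 {plum}.

rye hop bay ash aster fern mint sage plum fir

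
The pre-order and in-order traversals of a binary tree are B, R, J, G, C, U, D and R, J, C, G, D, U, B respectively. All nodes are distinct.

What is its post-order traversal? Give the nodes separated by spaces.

The first element of pre-order is the root; it splits in-order into left and right subtrees.
Root B: left subtree has 6 nodes {R, J, C, G, D, U}, right has 0 { }.
  Root R: left subtree has 0 nodes { }, right has 5 {J, C, G, D, U}.
    Root J: left subtree has 0 nodes { }, right has 4 {C, G, D, U}.
      Root G: left subtree has 1 node {C}, right has 2 {D, U}.
        Root U: left subtree has 1 node {D}, right has 0 { }.

C D U G J R B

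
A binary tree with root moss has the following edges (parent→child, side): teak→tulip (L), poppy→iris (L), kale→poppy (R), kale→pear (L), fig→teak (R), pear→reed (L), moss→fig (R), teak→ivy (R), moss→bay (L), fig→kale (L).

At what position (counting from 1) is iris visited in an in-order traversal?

6

In-order visits the left subtree, then the node, then the right subtree.
At moss: go left to bay.
  bay is a leaf — visit bay.
Visit moss.
At moss: go right to fig.
  At fig: go left to kale.
    At kale: go left to pear.
      At pear: go left to reed.
        reed is a leaf — visit reed.
      Visit pear.
      At pear: no right child.
    Visit kale.
    At kale: go right to poppy.
      At poppy: go left to iris.
        iris is a leaf — visit iris.
      Visit poppy.
      At poppy: no right child.
  Visit fig.
  At fig: go right to teak.
    At teak: go left to tulip.
      tulip is a leaf — visit tulip.
    Visit teak.
    At teak: go right to ivy.
      ivy is a leaf — visit ivy.
Full in-order sequence: bay, moss, reed, pear, kale, iris, poppy, fig, tulip, teak, ivy.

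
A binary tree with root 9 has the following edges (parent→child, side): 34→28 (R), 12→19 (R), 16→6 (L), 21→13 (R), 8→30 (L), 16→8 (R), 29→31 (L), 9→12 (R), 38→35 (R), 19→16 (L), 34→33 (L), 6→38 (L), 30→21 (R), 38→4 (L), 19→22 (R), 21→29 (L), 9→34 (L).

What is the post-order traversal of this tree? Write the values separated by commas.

33, 28, 34, 4, 35, 38, 6, 31, 29, 13, 21, 30, 8, 16, 22, 19, 12, 9

Post-order visits the left subtree, then the right subtree, then the node.
At 9: go left to 34.
  At 34: go left to 33.
    33 is a leaf — visit 33.
  At 34: go right to 28.
    28 is a leaf — visit 28.
  Visit 34.
At 9: go right to 12.
  At 12: no left child.
  At 12: go right to 19.
    At 19: go left to 16.
      At 16: go left to 6.
        At 6: go left to 38.
          At 38: go left to 4.
            4 is a leaf — visit 4.
          At 38: go right to 35.
            35 is a leaf — visit 35.
          Visit 38.
        At 6: no right child.
        Visit 6.
      At 16: go right to 8.
        At 8: go left to 30.
          At 30: no left child.
          At 30: go right to 21.
            At 21: go left to 29.
              At 29: go left to 31.
                31 is a leaf — visit 31.
              At 29: no right child.
              Visit 29.
            At 21: go right to 13.
              13 is a leaf — visit 13.
            Visit 21.
          Visit 30.
        At 8: no right child.
        Visit 8.
      Visit 16.
    At 19: go right to 22.
      22 is a leaf — visit 22.
    Visit 19.
  Visit 12.
Visit 9.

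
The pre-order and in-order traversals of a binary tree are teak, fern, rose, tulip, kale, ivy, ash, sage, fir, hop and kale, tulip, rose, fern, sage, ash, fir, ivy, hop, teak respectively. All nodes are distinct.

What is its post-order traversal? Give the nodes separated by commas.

The first element of pre-order is the root; it splits in-order into left and right subtrees.
Root teak: left subtree has 9 nodes {kale, tulip, rose, fern, sage, ash, fir, ivy, hop}, right has 0 { }.
  Root fern: left subtree has 3 nodes {kale, tulip, rose}, right has 5 {sage, ash, fir, ivy, hop}.
    Root rose: left subtree has 2 nodes {kale, tulip}, right has 0 { }.
      Root tulip: left subtree has 1 node {kale}, right has 0 { }.
    Root ivy: left subtree has 3 nodes {sage, ash, fir}, right has 1 {hop}.
      Root ash: left subtree has 1 node {sage}, right has 1 {fir}.

kale, tulip, rose, sage, fir, ash, hop, ivy, fern, teak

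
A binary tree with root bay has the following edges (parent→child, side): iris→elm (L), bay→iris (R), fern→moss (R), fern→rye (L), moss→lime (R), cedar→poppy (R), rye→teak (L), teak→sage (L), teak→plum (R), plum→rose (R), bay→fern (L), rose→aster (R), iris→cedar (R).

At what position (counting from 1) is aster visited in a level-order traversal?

14

Level-order visits nodes level by level from the root, left to right within each level.
Level 0: bay
Level 1: fern, iris
Level 2: rye, moss, elm, cedar
Level 3: teak, lime, poppy
Level 4: sage, plum
Level 5: rose
Level 6: aster
Full level-order sequence: bay, fern, iris, rye, moss, elm, cedar, teak, lime, poppy, sage, plum, rose, aster.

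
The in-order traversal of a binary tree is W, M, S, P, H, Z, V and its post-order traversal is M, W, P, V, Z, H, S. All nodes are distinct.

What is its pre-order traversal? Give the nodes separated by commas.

The last element of post-order is the root; it splits in-order into left and right subtrees.
Root S: left subtree has 2 nodes {W, M}, right has 4 {P, H, Z, V}.
  Root W: left subtree has 0 nodes { }, right has 1 {M}.
  Root H: left subtree has 1 node {P}, right has 2 {Z, V}.
    Root Z: left subtree has 0 nodes { }, right has 1 {V}.

S, W, M, H, P, Z, V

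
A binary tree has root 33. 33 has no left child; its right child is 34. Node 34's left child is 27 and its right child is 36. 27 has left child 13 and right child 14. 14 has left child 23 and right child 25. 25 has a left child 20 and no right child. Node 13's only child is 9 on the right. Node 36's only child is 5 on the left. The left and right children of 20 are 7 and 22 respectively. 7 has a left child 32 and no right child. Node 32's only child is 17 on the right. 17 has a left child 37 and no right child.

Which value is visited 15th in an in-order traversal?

5

In-order visits the left subtree, then the node, then the right subtree.
At 33: no left child.
Visit 33.
At 33: go right to 34.
  At 34: go left to 27.
    At 27: go left to 13.
      At 13: no left child.
      Visit 13.
      At 13: go right to 9.
        9 is a leaf — visit 9.
    Visit 27.
    At 27: go right to 14.
      At 14: go left to 23.
        23 is a leaf — visit 23.
      Visit 14.
      At 14: go right to 25.
        At 25: go left to 20.
          At 20: go left to 7.
            At 7: go left to 32.
              At 32: no left child.
              Visit 32.
              At 32: go right to 17.
                At 17: go left to 37.
                  37 is a leaf — visit 37.
                Visit 17.
                At 17: no right child.
            Visit 7.
            At 7: no right child.
          Visit 20.
          At 20: go right to 22.
            22 is a leaf — visit 22.
        Visit 25.
        At 25: no right child.
  Visit 34.
  At 34: go right to 36.
    At 36: go left to 5.
      5 is a leaf — visit 5.
    Visit 36.
    At 36: no right child.
Full in-order sequence: 33, 13, 9, 27, 23, 14, 32, 37, 17, 7, 20, 22, 25, 34, 5, 36.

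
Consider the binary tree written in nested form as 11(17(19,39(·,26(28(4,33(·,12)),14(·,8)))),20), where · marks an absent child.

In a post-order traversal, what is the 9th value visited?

39

Post-order visits the left subtree, then the right subtree, then the node.
At 11: go left to 17.
  At 17: go left to 19.
    19 is a leaf — visit 19.
  At 17: go right to 39.
    At 39: no left child.
    At 39: go right to 26.
      At 26: go left to 28.
        At 28: go left to 4.
          4 is a leaf — visit 4.
        At 28: go right to 33.
          At 33: no left child.
          At 33: go right to 12.
            12 is a leaf — visit 12.
          Visit 33.
        Visit 28.
      At 26: go right to 14.
        At 14: no left child.
        At 14: go right to 8.
          8 is a leaf — visit 8.
        Visit 14.
      Visit 26.
    Visit 39.
  Visit 17.
At 11: go right to 20.
  20 is a leaf — visit 20.
Visit 11.
Full post-order sequence: 19, 4, 12, 33, 28, 8, 14, 26, 39, 17, 20, 11.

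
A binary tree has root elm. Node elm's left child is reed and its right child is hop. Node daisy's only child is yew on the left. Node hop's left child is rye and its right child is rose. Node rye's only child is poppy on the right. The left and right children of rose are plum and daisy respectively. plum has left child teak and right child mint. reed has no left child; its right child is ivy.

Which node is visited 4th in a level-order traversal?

Level-order visits nodes level by level from the root, left to right within each level.
Level 0: elm
Level 1: reed, hop
Level 2: ivy, rye, rose
Level 3: poppy, plum, daisy
Level 4: teak, mint, yew
Full level-order sequence: elm, reed, hop, ivy, rye, rose, poppy, plum, daisy, teak, mint, yew.

ivy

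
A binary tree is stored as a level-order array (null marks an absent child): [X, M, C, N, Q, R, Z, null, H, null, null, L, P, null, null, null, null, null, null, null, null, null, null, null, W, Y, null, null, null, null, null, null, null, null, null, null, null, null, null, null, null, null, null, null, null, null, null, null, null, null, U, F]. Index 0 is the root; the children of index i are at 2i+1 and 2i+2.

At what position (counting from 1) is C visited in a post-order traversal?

13

Post-order visits the left subtree, then the right subtree, then the node.
At X: go left to M.
  At M: go left to N.
    At N: no left child.
    At N: go right to H.
      H is a leaf — visit H.
    Visit N.
  At M: go right to Q.
    Q is a leaf — visit Q.
  Visit M.
At X: go right to C.
  At C: go left to R.
    At R: go left to L.
      At L: no left child.
      At L: go right to W.
        At W: no left child.
        At W: go right to U.
          U is a leaf — visit U.
        Visit W.
      Visit L.
    At R: go right to P.
      At P: go left to Y.
        At Y: go left to F.
          F is a leaf — visit F.
        At Y: no right child.
        Visit Y.
      At P: no right child.
      Visit P.
    Visit R.
  At C: go right to Z.
    Z is a leaf — visit Z.
  Visit C.
Visit X.
Full post-order sequence: H, N, Q, M, U, W, L, F, Y, P, R, Z, C, X.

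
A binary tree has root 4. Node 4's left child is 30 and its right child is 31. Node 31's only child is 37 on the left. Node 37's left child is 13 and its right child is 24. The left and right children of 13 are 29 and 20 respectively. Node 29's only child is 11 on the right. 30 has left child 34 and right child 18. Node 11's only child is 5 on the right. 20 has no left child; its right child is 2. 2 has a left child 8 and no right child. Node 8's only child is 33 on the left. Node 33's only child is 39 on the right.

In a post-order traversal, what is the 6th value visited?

Post-order visits the left subtree, then the right subtree, then the node.
At 4: go left to 30.
  At 30: go left to 34.
    34 is a leaf — visit 34.
  At 30: go right to 18.
    18 is a leaf — visit 18.
  Visit 30.
At 4: go right to 31.
  At 31: go left to 37.
    At 37: go left to 13.
      At 13: go left to 29.
        At 29: no left child.
        At 29: go right to 11.
          At 11: no left child.
          At 11: go right to 5.
            5 is a leaf — visit 5.
          Visit 11.
        Visit 29.
      At 13: go right to 20.
        At 20: no left child.
        At 20: go right to 2.
          At 2: go left to 8.
            At 8: go left to 33.
              At 33: no left child.
              At 33: go right to 39.
                39 is a leaf — visit 39.
              Visit 33.
            At 8: no right child.
            Visit 8.
          At 2: no right child.
          Visit 2.
        Visit 20.
      Visit 13.
    At 37: go right to 24.
      24 is a leaf — visit 24.
    Visit 37.
  At 31: no right child.
  Visit 31.
Visit 4.
Full post-order sequence: 34, 18, 30, 5, 11, 29, 39, 33, 8, 2, 20, 13, 24, 37, 31, 4.

29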